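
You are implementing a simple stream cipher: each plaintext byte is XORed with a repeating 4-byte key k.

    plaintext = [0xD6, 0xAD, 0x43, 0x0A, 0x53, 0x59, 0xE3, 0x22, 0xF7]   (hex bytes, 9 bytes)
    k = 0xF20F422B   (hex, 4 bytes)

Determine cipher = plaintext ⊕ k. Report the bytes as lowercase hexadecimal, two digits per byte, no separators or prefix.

The 4-byte key repeats, so the effective keystream is f2 0f 42 2b f2 0f 42 2b f2.
byte 0: d6 ⊕ f2 = 24
byte 1: ad ⊕ 0f = a2
byte 2: 43 ⊕ 42 = 01
byte 3: 0a ⊕ 2b = 21
byte 4: 53 ⊕ f2 = a1
byte 5: 59 ⊕ 0f = 56
byte 6: e3 ⊕ 42 = a1
byte 7: 22 ⊕ 2b = 09
byte 8: f7 ⊕ f2 = 05

24a20121a156a10905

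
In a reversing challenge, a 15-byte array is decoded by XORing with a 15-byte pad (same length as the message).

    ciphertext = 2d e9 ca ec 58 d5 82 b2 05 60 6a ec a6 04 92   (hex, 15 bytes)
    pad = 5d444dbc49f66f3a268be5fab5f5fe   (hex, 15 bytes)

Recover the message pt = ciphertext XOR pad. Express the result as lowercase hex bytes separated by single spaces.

byte 0: 2d ^ 5d = 70
byte 1: e9 ^ 44 = ad
byte 2: ca ^ 4d = 87
byte 3: ec ^ bc = 50
byte 4: 58 ^ 49 = 11
byte 5: d5 ^ f6 = 23
byte 6: 82 ^ 6f = ed
byte 7: b2 ^ 3a = 88
byte 8: 05 ^ 26 = 23
byte 9: 60 ^ 8b = eb
byte 10: 6a ^ e5 = 8f
byte 11: ec ^ fa = 16
byte 12: a6 ^ b5 = 13
byte 13: 04 ^ f5 = f1
byte 14: 92 ^ fe = 6c

70 ad 87 50 11 23 ed 88 23 eb 8f 16 13 f1 6c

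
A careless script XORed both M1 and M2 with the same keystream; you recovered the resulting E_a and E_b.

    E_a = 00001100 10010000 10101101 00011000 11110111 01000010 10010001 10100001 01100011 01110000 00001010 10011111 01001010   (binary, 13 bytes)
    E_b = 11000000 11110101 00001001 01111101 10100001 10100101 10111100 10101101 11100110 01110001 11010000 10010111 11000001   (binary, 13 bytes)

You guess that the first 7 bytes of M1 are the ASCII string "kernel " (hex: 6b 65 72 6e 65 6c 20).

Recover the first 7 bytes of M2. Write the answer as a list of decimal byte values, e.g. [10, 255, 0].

[167, 0, 214, 11, 51, 139, 13]

First, E_a ⊕ E_b = (M1 ⊕ K) ⊕ (M2 ⊕ K) = M1 ⊕ M2, so the key drops out. Then M2 = (M1 ⊕ M2) ⊕ M1 over the first 7 bytes.
byte 0: (0c XOR c0) XOR 6b = cc XOR 6b = a7
byte 1: (90 XOR f5) XOR 65 = 65 XOR 65 = 00
byte 2: (ad XOR 09) XOR 72 = a4 XOR 72 = d6
byte 3: (18 XOR 7d) XOR 6e = 65 XOR 6e = 0b
byte 4: (f7 XOR a1) XOR 65 = 56 XOR 65 = 33
byte 5: (42 XOR a5) XOR 6c = e7 XOR 6c = 8b
byte 6: (91 XOR bc) XOR 20 = 2d XOR 20 = 0d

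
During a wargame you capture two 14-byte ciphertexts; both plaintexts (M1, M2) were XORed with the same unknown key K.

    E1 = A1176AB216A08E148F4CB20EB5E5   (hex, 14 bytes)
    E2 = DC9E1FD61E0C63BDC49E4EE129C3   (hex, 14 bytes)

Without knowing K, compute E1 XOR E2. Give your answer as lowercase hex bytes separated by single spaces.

7d 89 75 64 08 ac ed a9 4b d2 fc ef 9c 26

E1 ⊕ E2 = (M1 ⊕ K) ⊕ (M2 ⊕ K) = M1 ⊕ M2 — the shared key cancels under XOR.
byte 0: 161 ^ 220 = 125
byte 1:  23 ^ 158 = 137
byte 2: 106 ^  31 = 117
byte 3: 178 ^ 214 = 100
byte 4:  22 ^  30 =   8
byte 5: 160 ^  12 = 172
byte 6: 142 ^  99 = 237
byte 7:  20 ^ 189 = 169
byte 8: 143 ^ 196 =  75
byte 9:  76 ^ 158 = 210
byte 10: 178 ^  78 = 252
byte 11:  14 ^ 225 = 239
byte 12: 181 ^  41 = 156
byte 13: 229 ^ 195 =  38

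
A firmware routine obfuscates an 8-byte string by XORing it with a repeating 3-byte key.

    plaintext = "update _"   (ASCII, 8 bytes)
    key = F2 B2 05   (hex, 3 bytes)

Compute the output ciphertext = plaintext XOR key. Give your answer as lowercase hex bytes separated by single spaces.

The 3-byte key repeats, so the effective keystream is f2 b2 05 f2 b2 05 f2 b2.
byte 0: 01110101 ^ 11110010 = 10000111
byte 1: 01110000 ^ 10110010 = 11000010
byte 2: 01100100 ^ 00000101 = 01100001
byte 3: 01100001 ^ 11110010 = 10010011
byte 4: 01110100 ^ 10110010 = 11000110
byte 5: 01100101 ^ 00000101 = 01100000
byte 6: 00100000 ^ 11110010 = 11010010
byte 7: 01011111 ^ 10110010 = 11101101

87 c2 61 93 c6 60 d2 ed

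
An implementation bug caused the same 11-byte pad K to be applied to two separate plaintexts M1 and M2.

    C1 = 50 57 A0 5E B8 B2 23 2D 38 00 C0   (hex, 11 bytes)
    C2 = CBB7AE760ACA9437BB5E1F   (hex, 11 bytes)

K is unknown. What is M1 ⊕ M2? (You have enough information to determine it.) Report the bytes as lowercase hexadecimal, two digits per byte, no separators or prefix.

9be00e28b278b71a835edf

C1 ⊕ C2 = (M1 ⊕ K) ⊕ (M2 ⊕ K) = M1 ⊕ M2 — the shared key cancels under XOR.
 80 ⊕ 203 = 155
 87 ⊕ 183 = 224
160 ⊕ 174 =  14
 94 ⊕ 118 =  40
184 ⊕  10 = 178
178 ⊕ 202 = 120
 35 ⊕ 148 = 183
 45 ⊕  55 =  26
 56 ⊕ 187 = 131
  0 ⊕  94 =  94
192 ⊕  31 = 223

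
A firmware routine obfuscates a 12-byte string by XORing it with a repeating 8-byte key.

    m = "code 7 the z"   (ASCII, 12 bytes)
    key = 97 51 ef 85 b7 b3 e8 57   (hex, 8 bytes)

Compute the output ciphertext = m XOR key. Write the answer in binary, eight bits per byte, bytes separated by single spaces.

11110100 00111110 10001011 11100000 10010111 10000100 11001000 00100011 11111111 00110100 11001111 11111111

The 8-byte key repeats, so the effective keystream is 97 51 ef 85 b7 b3 e8 57 97 51 ef 85.
byte 0: 63 xor 97 = f4
byte 1: 6f xor 51 = 3e
byte 2: 64 xor ef = 8b
byte 3: 65 xor 85 = e0
byte 4: 20 xor b7 = 97
byte 5: 37 xor b3 = 84
byte 6: 20 xor e8 = c8
byte 7: 74 xor 57 = 23
byte 8: 68 xor 97 = ff
byte 9: 65 xor 51 = 34
byte 10: 20 xor ef = cf
byte 11: 7a xor 85 = ff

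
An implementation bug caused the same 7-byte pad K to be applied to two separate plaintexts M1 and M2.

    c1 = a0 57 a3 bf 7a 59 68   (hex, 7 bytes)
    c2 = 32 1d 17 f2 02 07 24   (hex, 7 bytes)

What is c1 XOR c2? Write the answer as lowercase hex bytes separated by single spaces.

c1 ⊕ c2 = (M1 ⊕ K) ⊕ (M2 ⊕ K) = M1 ⊕ M2 — the shared key cancels under XOR.
byte 0: a0 XOR 32 = 92
byte 1: 57 XOR 1d = 4a
byte 2: a3 XOR 17 = b4
byte 3: bf XOR f2 = 4d
byte 4: 7a XOR 02 = 78
byte 5: 59 XOR 07 = 5e
byte 6: 68 XOR 24 = 4c

92 4a b4 4d 78 5e 4c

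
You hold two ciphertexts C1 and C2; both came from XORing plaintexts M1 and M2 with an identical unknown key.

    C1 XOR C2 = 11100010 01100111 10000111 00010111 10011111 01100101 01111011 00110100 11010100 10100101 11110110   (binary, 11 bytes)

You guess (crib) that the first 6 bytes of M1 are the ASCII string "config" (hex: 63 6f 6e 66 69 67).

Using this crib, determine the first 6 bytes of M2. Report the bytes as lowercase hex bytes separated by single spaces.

Since C1 ⊕ C2 = M1 ⊕ M2, XORing with the guessed M1 bytes yields the corresponding M2 bytes: M2 = (C1 ⊕ C2) ⊕ M1.
11100010 xor 01100011 = 10000001
01100111 xor 01101111 = 00001000
10000111 xor 01101110 = 11101001
00010111 xor 01100110 = 01110001
10011111 xor 01101001 = 11110110
01100101 xor 01100111 = 00000010

81 08 e9 71 f6 02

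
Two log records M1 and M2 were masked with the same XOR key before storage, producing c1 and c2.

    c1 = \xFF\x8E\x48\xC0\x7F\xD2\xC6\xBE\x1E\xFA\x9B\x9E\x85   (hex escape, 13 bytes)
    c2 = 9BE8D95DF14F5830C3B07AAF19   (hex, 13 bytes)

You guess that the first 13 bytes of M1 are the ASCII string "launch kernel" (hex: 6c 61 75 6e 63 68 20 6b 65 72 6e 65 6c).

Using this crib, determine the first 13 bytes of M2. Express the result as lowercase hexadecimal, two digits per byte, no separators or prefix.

First, c1 ⊕ c2 = (M1 ⊕ K) ⊕ (M2 ⊕ K) = M1 ⊕ M2, so the key drops out. Then M2 = (M1 ⊕ M2) ⊕ M1 over the first 13 bytes.
byte 0: (ff xor 9b) xor 6c = 64 xor 6c = 08
byte 1: (8e xor e8) xor 61 = 66 xor 61 = 07
byte 2: (48 xor d9) xor 75 = 91 xor 75 = e4
byte 3: (c0 xor 5d) xor 6e = 9d xor 6e = f3
byte 4: (7f xor f1) xor 63 = 8e xor 63 = ed
byte 5: (d2 xor 4f) xor 68 = 9d xor 68 = f5
byte 6: (c6 xor 58) xor 20 = 9e xor 20 = be
byte 7: (be xor 30) xor 6b = 8e xor 6b = e5
byte 8: (1e xor c3) xor 65 = dd xor 65 = b8
byte 9: (fa xor b0) xor 72 = 4a xor 72 = 38
byte 10: (9b xor 7a) xor 6e = e1 xor 6e = 8f
byte 11: (9e xor af) xor 65 = 31 xor 65 = 54
byte 12: (85 xor 19) xor 6c = 9c xor 6c = f0

0807e4f3edf5bee5b8388f54f0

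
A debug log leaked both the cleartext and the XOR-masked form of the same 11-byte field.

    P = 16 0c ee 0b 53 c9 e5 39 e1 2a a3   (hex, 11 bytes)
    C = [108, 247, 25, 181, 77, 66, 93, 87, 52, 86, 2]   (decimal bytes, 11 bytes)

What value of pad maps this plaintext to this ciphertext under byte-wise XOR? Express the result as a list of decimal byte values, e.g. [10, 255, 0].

[122, 251, 247, 190, 30, 139, 184, 110, 213, 124, 161]

Since C = P ⊕ pad, XORing both sides with P gives pad = P ⊕ C.
 22 xor 108 = 122
 12 xor 247 = 251
238 xor  25 = 247
 11 xor 181 = 190
 83 xor  77 =  30
201 xor  66 = 139
229 xor  93 = 184
 57 xor  87 = 110
225 xor  52 = 213
 42 xor  86 = 124
163 xor   2 = 161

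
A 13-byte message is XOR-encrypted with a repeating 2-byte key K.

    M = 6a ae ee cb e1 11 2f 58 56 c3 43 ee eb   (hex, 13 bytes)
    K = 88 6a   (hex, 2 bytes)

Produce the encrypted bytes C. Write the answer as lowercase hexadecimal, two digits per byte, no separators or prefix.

e2c466a1697ba732dea9cb8463

The 2-byte key repeats, so the effective keystream is 88 6a 88 6a 88 6a 88 6a 88 6a 88 6a 88.
byte 0: 6a ^ 88 = e2
byte 1: ae ^ 6a = c4
byte 2: ee ^ 88 = 66
byte 3: cb ^ 6a = a1
byte 4: e1 ^ 88 = 69
byte 5: 11 ^ 6a = 7b
byte 6: 2f ^ 88 = a7
byte 7: 58 ^ 6a = 32
byte 8: 56 ^ 88 = de
byte 9: c3 ^ 6a = a9
byte 10: 43 ^ 88 = cb
byte 11: ee ^ 6a = 84
byte 12: eb ^ 88 = 63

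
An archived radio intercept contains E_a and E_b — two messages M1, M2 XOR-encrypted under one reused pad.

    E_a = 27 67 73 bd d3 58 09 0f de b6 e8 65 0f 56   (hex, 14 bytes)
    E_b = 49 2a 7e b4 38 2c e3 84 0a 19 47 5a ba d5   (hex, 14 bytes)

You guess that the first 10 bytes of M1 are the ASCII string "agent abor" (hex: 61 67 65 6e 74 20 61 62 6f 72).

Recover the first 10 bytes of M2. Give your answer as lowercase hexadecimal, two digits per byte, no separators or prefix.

0f2a68679f548be9bbdd

First, E_a ⊕ E_b = (M1 ⊕ K) ⊕ (M2 ⊕ K) = M1 ⊕ M2, so the key drops out. Then M2 = (M1 ⊕ M2) ⊕ M1 over the first 10 bytes.
byte 0: (27 xor 49) xor 61 = 6e xor 61 = 0f
byte 1: (67 xor 2a) xor 67 = 4d xor 67 = 2a
byte 2: (73 xor 7e) xor 65 = 0d xor 65 = 68
byte 3: (bd xor b4) xor 6e = 09 xor 6e = 67
byte 4: (d3 xor 38) xor 74 = eb xor 74 = 9f
byte 5: (58 xor 2c) xor 20 = 74 xor 20 = 54
byte 6: (09 xor e3) xor 61 = ea xor 61 = 8b
byte 7: (0f xor 84) xor 62 = 8b xor 62 = e9
byte 8: (de xor 0a) xor 6f = d4 xor 6f = bb
byte 9: (b6 xor 19) xor 72 = af xor 72 = dd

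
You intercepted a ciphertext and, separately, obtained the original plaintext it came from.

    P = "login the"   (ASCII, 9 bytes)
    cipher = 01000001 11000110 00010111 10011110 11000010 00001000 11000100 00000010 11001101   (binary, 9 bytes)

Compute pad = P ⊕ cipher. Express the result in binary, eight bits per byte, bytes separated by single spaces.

00101101 10101001 01110000 11110111 10101100 00101000 10110000 01101010 10101000

Since cipher = P ⊕ pad, XORing both sides with P gives pad = P ⊕ cipher.
6c ⊕ 41 = 2d
6f ⊕ c6 = a9
67 ⊕ 17 = 70
69 ⊕ 9e = f7
6e ⊕ c2 = ac
20 ⊕ 08 = 28
74 ⊕ c4 = b0
68 ⊕ 02 = 6a
65 ⊕ cd = a8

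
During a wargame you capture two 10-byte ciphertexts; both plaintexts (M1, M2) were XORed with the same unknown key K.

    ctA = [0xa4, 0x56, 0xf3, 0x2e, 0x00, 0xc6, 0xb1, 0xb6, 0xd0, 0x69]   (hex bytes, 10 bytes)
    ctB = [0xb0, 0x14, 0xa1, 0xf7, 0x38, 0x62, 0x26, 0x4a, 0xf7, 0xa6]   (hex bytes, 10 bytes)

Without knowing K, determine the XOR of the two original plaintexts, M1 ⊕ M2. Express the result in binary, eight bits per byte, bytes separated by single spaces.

ctA ⊕ ctB = (M1 ⊕ K) ⊕ (M2 ⊕ K) = M1 ⊕ M2 — the shared key cancels under XOR.
a4 xor b0 = 14
56 xor 14 = 42
f3 xor a1 = 52
2e xor f7 = d9
00 xor 38 = 38
c6 xor 62 = a4
b1 xor 26 = 97
b6 xor 4a = fc
d0 xor f7 = 27
69 xor a6 = cf

00010100 01000010 01010010 11011001 00111000 10100100 10010111 11111100 00100111 11001111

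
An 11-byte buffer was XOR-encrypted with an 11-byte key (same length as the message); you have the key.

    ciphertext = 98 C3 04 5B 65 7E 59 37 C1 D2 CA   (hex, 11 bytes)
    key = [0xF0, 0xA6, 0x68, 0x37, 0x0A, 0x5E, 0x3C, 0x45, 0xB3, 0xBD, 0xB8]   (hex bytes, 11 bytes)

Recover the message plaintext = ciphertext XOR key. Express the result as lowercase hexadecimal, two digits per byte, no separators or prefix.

byte 0: 98 XOR f0 = 68
byte 1: c3 XOR a6 = 65
byte 2: 04 XOR 68 = 6c
byte 3: 5b XOR 37 = 6c
byte 4: 65 XOR 0a = 6f
byte 5: 7e XOR 5e = 20
byte 6: 59 XOR 3c = 65
byte 7: 37 XOR 45 = 72
byte 8: c1 XOR b3 = 72
byte 9: d2 XOR bd = 6f
byte 10: ca XOR b8 = 72

68656c6c6f206572726f72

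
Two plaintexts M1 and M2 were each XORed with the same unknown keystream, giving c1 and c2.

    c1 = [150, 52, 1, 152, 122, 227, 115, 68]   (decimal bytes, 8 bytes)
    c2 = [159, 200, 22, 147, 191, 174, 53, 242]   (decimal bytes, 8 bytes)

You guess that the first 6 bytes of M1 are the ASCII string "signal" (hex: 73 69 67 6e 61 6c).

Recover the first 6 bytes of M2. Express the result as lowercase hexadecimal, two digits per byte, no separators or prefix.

7a957065a421

First, c1 ⊕ c2 = (M1 ⊕ K) ⊕ (M2 ⊕ K) = M1 ⊕ M2, so the key drops out. Then M2 = (M1 ⊕ M2) ⊕ M1 over the first 6 bytes.
byte 0: (96 XOR 9f) XOR 73 = 09 XOR 73 = 7a
byte 1: (34 XOR c8) XOR 69 = fc XOR 69 = 95
byte 2: (01 XOR 16) XOR 67 = 17 XOR 67 = 70
byte 3: (98 XOR 93) XOR 6e = 0b XOR 6e = 65
byte 4: (7a XOR bf) XOR 61 = c5 XOR 61 = a4
byte 5: (e3 XOR ae) XOR 6c = 4d XOR 6c = 21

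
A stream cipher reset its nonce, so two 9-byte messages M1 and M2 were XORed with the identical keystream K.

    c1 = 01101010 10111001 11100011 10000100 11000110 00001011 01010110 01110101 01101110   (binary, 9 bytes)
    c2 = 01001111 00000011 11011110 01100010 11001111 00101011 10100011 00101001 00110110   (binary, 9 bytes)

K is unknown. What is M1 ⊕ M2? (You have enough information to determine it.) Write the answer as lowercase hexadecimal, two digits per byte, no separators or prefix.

25ba3de60920f55c58

c1 ⊕ c2 = (M1 ⊕ K) ⊕ (M2 ⊕ K) = M1 ⊕ M2 — the shared key cancels under XOR.
byte 0: 106 xor  79 =  37
byte 1: 185 xor   3 = 186
byte 2: 227 xor 222 =  61
byte 3: 132 xor  98 = 230
byte 4: 198 xor 207 =   9
byte 5:  11 xor  43 =  32
byte 6:  86 xor 163 = 245
byte 7: 117 xor  41 =  92
byte 8: 110 xor  54 =  88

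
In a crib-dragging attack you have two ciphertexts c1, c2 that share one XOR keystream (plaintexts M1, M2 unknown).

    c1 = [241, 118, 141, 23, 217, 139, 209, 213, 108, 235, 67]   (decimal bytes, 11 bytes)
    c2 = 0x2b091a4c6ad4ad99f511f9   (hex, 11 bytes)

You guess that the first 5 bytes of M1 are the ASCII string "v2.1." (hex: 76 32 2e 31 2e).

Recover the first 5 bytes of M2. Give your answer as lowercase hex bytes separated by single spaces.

ac 4d b9 6a 9d

First, c1 ⊕ c2 = (M1 ⊕ K) ⊕ (M2 ⊕ K) = M1 ⊕ M2, so the key drops out. Then M2 = (M1 ⊕ M2) ⊕ M1 over the first 5 bytes.
byte 0: (f1 XOR 2b) XOR 76 = da XOR 76 = ac
byte 1: (76 XOR 09) XOR 32 = 7f XOR 32 = 4d
byte 2: (8d XOR 1a) XOR 2e = 97 XOR 2e = b9
byte 3: (17 XOR 4c) XOR 31 = 5b XOR 31 = 6a
byte 4: (d9 XOR 6a) XOR 2e = b3 XOR 2e = 9d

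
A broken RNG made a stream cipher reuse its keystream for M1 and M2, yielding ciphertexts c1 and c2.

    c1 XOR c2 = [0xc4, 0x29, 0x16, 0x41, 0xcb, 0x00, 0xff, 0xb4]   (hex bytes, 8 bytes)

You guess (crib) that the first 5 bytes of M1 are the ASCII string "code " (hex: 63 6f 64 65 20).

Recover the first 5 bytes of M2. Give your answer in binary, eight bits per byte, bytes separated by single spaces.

10100111 01000110 01110010 00100100 11101011

Since c1 ⊕ c2 = M1 ⊕ M2, XORing with the guessed M1 bytes yields the corresponding M2 bytes: M2 = (c1 ⊕ c2) ⊕ M1.
byte 0: 196 ^  99 = 167
byte 1:  41 ^ 111 =  70
byte 2:  22 ^ 100 = 114
byte 3:  65 ^ 101 =  36
byte 4: 203 ^  32 = 235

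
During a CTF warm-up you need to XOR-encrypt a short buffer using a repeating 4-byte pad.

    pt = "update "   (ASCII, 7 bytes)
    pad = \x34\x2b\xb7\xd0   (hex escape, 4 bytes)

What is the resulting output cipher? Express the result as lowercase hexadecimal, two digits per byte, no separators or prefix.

415bd3b1404e97

The 4-byte key repeats, so the effective keystream is 34 2b b7 d0 34 2b b7.
byte 0: 75 ⊕ 34 = 41
byte 1: 70 ⊕ 2b = 5b
byte 2: 64 ⊕ b7 = d3
byte 3: 61 ⊕ d0 = b1
byte 4: 74 ⊕ 34 = 40
byte 5: 65 ⊕ 2b = 4e
byte 6: 20 ⊕ b7 = 97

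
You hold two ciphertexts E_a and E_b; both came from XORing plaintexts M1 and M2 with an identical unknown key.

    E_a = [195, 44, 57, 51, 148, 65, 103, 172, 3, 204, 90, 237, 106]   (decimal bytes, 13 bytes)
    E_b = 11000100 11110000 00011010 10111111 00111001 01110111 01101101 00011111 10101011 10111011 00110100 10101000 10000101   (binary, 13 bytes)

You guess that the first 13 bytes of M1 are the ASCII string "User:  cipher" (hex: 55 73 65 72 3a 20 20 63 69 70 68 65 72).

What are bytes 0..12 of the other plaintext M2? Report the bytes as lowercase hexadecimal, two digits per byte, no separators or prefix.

52af46fe97162ad0c10706209d

First, E_a ⊕ E_b = (M1 ⊕ K) ⊕ (M2 ⊕ K) = M1 ⊕ M2, so the key drops out. Then M2 = (M1 ⊕ M2) ⊕ M1 over the first 13 bytes.
byte 0: (c3 xor c4) xor 55 = 07 xor 55 = 52
byte 1: (2c xor f0) xor 73 = dc xor 73 = af
byte 2: (39 xor 1a) xor 65 = 23 xor 65 = 46
byte 3: (33 xor bf) xor 72 = 8c xor 72 = fe
byte 4: (94 xor 39) xor 3a = ad xor 3a = 97
byte 5: (41 xor 77) xor 20 = 36 xor 20 = 16
byte 6: (67 xor 6d) xor 20 = 0a xor 20 = 2a
byte 7: (ac xor 1f) xor 63 = b3 xor 63 = d0
byte 8: (03 xor ab) xor 69 = a8 xor 69 = c1
byte 9: (cc xor bb) xor 70 = 77 xor 70 = 07
byte 10: (5a xor 34) xor 68 = 6e xor 68 = 06
byte 11: (ed xor a8) xor 65 = 45 xor 65 = 20
byte 12: (6a xor 85) xor 72 = ef xor 72 = 9d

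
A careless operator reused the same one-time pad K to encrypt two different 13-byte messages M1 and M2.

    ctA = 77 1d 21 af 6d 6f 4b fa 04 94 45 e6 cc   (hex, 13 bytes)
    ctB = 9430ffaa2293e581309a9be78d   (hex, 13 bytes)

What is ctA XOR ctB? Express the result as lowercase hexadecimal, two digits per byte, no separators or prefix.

e32dde054ffcae7b340ede0141

ctA ⊕ ctB = (M1 ⊕ K) ⊕ (M2 ⊕ K) = M1 ⊕ M2 — the shared key cancels under XOR.
byte 0: 77 xor 94 = e3
byte 1: 1d xor 30 = 2d
byte 2: 21 xor ff = de
byte 3: af xor aa = 05
byte 4: 6d xor 22 = 4f
byte 5: 6f xor 93 = fc
byte 6: 4b xor e5 = ae
byte 7: fa xor 81 = 7b
byte 8: 04 xor 30 = 34
byte 9: 94 xor 9a = 0e
byte 10: 45 xor 9b = de
byte 11: e6 xor e7 = 01
byte 12: cc xor 8d = 41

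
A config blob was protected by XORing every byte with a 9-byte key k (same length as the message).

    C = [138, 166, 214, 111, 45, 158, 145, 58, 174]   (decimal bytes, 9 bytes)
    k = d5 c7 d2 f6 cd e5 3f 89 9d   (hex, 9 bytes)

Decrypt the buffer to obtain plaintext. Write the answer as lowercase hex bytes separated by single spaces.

5f 61 04 99 e0 7b ae b3 33

XOR is its own inverse, so applying the key byte-wise gives the result directly.
8a XOR d5 = 5f
a6 XOR c7 = 61
d6 XOR d2 = 04
6f XOR f6 = 99
2d XOR cd = e0
9e XOR e5 = 7b
91 XOR 3f = ae
3a XOR 89 = b3
ae XOR 9d = 33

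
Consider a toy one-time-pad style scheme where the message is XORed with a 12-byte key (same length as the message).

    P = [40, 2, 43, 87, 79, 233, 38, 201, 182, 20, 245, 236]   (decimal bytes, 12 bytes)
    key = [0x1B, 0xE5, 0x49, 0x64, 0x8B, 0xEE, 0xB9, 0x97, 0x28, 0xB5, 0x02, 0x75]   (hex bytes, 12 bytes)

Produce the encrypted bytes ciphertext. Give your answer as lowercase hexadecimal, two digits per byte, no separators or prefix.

 40 ⊕  27 =  51
  2 ⊕ 229 = 231
 43 ⊕  73 =  98
 87 ⊕ 100 =  51
 79 ⊕ 139 = 196
233 ⊕ 238 =   7
 38 ⊕ 185 = 159
201 ⊕ 151 =  94
182 ⊕  40 = 158
 20 ⊕ 181 = 161
245 ⊕   2 = 247
236 ⊕ 117 = 153

33e76233c4079f5e9ea1f799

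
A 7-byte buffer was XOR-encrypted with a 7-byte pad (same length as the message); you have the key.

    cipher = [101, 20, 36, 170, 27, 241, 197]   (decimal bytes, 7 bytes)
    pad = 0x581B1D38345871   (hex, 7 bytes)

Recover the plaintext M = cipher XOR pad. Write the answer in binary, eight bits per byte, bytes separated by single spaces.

65 XOR 58 = 3d
14 XOR 1b = 0f
24 XOR 1d = 39
aa XOR 38 = 92
1b XOR 34 = 2f
f1 XOR 58 = a9
c5 XOR 71 = b4

00111101 00001111 00111001 10010010 00101111 10101001 10110100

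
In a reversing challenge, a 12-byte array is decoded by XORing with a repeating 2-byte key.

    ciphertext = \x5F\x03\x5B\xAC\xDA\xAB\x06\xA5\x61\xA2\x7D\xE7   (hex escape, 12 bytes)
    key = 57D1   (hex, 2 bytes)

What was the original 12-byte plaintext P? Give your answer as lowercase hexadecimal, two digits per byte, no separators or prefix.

08d20c7d8d7a517436732a36

The 2-byte key repeats, so the effective keystream is 57 d1 57 d1 57 d1 57 d1 57 d1 57 d1.
byte 0: 5f xor 57 = 08
byte 1: 03 xor d1 = d2
byte 2: 5b xor 57 = 0c
byte 3: ac xor d1 = 7d
byte 4: da xor 57 = 8d
byte 5: ab xor d1 = 7a
byte 6: 06 xor 57 = 51
byte 7: a5 xor d1 = 74
byte 8: 61 xor 57 = 36
byte 9: a2 xor d1 = 73
byte 10: 7d xor 57 = 2a
byte 11: e7 xor d1 = 36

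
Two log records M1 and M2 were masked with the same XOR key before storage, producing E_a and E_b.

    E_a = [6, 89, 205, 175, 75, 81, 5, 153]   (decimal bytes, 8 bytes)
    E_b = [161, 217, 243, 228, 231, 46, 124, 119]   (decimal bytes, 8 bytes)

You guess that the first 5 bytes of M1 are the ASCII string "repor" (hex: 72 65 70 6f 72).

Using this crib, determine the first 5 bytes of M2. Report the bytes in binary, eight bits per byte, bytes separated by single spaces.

11010101 11100101 01001110 00100100 11011110

First, E_a ⊕ E_b = (M1 ⊕ K) ⊕ (M2 ⊕ K) = M1 ⊕ M2, so the key drops out. Then M2 = (M1 ⊕ M2) ⊕ M1 over the first 5 bytes.
byte 0: (06 ⊕ a1) ⊕ 72 = a7 ⊕ 72 = d5
byte 1: (59 ⊕ d9) ⊕ 65 = 80 ⊕ 65 = e5
byte 2: (cd ⊕ f3) ⊕ 70 = 3e ⊕ 70 = 4e
byte 3: (af ⊕ e4) ⊕ 6f = 4b ⊕ 6f = 24
byte 4: (4b ⊕ e7) ⊕ 72 = ac ⊕ 72 = de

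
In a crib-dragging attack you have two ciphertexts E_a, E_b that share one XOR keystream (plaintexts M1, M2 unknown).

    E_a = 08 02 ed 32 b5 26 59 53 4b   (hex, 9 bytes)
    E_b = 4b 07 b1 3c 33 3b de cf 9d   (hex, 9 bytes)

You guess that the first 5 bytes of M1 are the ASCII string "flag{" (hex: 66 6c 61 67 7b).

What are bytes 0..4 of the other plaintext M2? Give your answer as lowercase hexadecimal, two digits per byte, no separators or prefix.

First, E_a ⊕ E_b = (M1 ⊕ K) ⊕ (M2 ⊕ K) = M1 ⊕ M2, so the key drops out. Then M2 = (M1 ⊕ M2) ⊕ M1 over the first 5 bytes.
byte 0: (08 xor 4b) xor 66 = 43 xor 66 = 25
byte 1: (02 xor 07) xor 6c = 05 xor 6c = 69
byte 2: (ed xor b1) xor 61 = 5c xor 61 = 3d
byte 3: (32 xor 3c) xor 67 = 0e xor 67 = 69
byte 4: (b5 xor 33) xor 7b = 86 xor 7b = fd

25693d69fd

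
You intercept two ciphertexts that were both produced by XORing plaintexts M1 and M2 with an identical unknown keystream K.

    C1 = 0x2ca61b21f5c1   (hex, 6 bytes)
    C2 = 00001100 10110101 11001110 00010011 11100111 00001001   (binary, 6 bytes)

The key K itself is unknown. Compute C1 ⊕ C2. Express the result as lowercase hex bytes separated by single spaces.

20 13 d5 32 12 c8

C1 ⊕ C2 = (M1 ⊕ K) ⊕ (M2 ⊕ K) = M1 ⊕ M2 — the shared key cancels under XOR.
byte 0: 00101100 XOR 00001100 = 00100000
byte 1: 10100110 XOR 10110101 = 00010011
byte 2: 00011011 XOR 11001110 = 11010101
byte 3: 00100001 XOR 00010011 = 00110010
byte 4: 11110101 XOR 11100111 = 00010010
byte 5: 11000001 XOR 00001001 = 11001000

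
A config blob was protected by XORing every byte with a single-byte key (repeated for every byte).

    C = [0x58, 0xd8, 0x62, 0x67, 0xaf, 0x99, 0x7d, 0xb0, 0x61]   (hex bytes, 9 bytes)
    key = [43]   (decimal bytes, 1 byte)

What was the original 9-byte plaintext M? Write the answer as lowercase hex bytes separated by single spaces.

73 f3 49 4c 84 b2 56 9b 4a

The 1-byte key repeats, so the effective keystream is 2b 2b 2b 2b 2b 2b 2b 2b 2b.
byte 0: 58 ⊕ 2b = 73
byte 1: d8 ⊕ 2b = f3
byte 2: 62 ⊕ 2b = 49
byte 3: 67 ⊕ 2b = 4c
byte 4: af ⊕ 2b = 84
byte 5: 99 ⊕ 2b = b2
byte 6: 7d ⊕ 2b = 56
byte 7: b0 ⊕ 2b = 9b
byte 8: 61 ⊕ 2b = 4a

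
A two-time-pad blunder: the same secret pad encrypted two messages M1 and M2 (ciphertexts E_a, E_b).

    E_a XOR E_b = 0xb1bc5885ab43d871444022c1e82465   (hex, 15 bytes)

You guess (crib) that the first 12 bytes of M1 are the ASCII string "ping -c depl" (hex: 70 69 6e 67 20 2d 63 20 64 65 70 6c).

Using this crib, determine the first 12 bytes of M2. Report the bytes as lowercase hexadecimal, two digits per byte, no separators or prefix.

Since E_a ⊕ E_b = M1 ⊕ M2, XORing with the guessed M1 bytes yields the corresponding M2 bytes: M2 = (E_a ⊕ E_b) ⊕ M1.
b1 XOR 70 = c1
bc XOR 69 = d5
58 XOR 6e = 36
85 XOR 67 = e2
ab XOR 20 = 8b
43 XOR 2d = 6e
d8 XOR 63 = bb
71 XOR 20 = 51
44 XOR 64 = 20
40 XOR 65 = 25
22 XOR 70 = 52
c1 XOR 6c = ad

c1d536e28b6ebb51202552ad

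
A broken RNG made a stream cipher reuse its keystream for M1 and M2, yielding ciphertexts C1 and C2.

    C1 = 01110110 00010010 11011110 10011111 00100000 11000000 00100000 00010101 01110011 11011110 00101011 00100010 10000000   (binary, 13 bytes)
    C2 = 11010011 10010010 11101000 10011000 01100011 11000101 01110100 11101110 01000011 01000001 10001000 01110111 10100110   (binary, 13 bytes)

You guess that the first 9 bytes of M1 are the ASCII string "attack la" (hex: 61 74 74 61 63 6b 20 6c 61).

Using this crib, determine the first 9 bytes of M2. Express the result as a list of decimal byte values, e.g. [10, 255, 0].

[196, 244, 66, 102, 32, 110, 116, 151, 81]

First, C1 ⊕ C2 = (M1 ⊕ K) ⊕ (M2 ⊕ K) = M1 ⊕ M2, so the key drops out. Then M2 = (M1 ⊕ M2) ⊕ M1 over the first 9 bytes.
byte 0: (76 ^ d3) ^ 61 = a5 ^ 61 = c4
byte 1: (12 ^ 92) ^ 74 = 80 ^ 74 = f4
byte 2: (de ^ e8) ^ 74 = 36 ^ 74 = 42
byte 3: (9f ^ 98) ^ 61 = 07 ^ 61 = 66
byte 4: (20 ^ 63) ^ 63 = 43 ^ 63 = 20
byte 5: (c0 ^ c5) ^ 6b = 05 ^ 6b = 6e
byte 6: (20 ^ 74) ^ 20 = 54 ^ 20 = 74
byte 7: (15 ^ ee) ^ 6c = fb ^ 6c = 97
byte 8: (73 ^ 43) ^ 61 = 30 ^ 61 = 51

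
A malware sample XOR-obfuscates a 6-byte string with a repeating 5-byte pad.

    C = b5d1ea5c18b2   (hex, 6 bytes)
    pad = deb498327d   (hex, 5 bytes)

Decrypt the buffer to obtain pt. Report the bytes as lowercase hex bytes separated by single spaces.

6b 65 72 6e 65 6c

The 5-byte key repeats, so the effective keystream is de b4 98 32 7d de.
byte 0: b5 ⊕ de = 6b
byte 1: d1 ⊕ b4 = 65
byte 2: ea ⊕ 98 = 72
byte 3: 5c ⊕ 32 = 6e
byte 4: 18 ⊕ 7d = 65
byte 5: b2 ⊕ de = 6c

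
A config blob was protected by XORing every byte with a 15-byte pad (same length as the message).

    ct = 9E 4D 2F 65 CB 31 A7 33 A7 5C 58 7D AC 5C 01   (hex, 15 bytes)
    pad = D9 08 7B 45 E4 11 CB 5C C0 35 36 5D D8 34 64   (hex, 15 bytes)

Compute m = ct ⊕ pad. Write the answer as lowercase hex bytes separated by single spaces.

47 45 54 20 2f 20 6c 6f 67 69 6e 20 74 68 65

XOR is its own inverse, so applying the key byte-wise gives the result directly.
byte 0: 9e XOR d9 = 47
byte 1: 4d XOR 08 = 45
byte 2: 2f XOR 7b = 54
byte 3: 65 XOR 45 = 20
byte 4: cb XOR e4 = 2f
byte 5: 31 XOR 11 = 20
byte 6: a7 XOR cb = 6c
byte 7: 33 XOR 5c = 6f
byte 8: a7 XOR c0 = 67
byte 9: 5c XOR 35 = 69
byte 10: 58 XOR 36 = 6e
byte 11: 7d XOR 5d = 20
byte 12: ac XOR d8 = 74
byte 13: 5c XOR 34 = 68
byte 14: 01 XOR 64 = 65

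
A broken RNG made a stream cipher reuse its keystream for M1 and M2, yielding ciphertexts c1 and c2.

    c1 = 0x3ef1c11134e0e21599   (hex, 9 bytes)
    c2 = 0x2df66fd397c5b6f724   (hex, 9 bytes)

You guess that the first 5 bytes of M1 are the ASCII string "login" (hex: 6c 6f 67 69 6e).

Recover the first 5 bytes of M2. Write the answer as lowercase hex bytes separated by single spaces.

7f 68 c9 ab cd

First, c1 ⊕ c2 = (M1 ⊕ K) ⊕ (M2 ⊕ K) = M1 ⊕ M2, so the key drops out. Then M2 = (M1 ⊕ M2) ⊕ M1 over the first 5 bytes.
byte 0: (3e XOR 2d) XOR 6c = 13 XOR 6c = 7f
byte 1: (f1 XOR f6) XOR 6f = 07 XOR 6f = 68
byte 2: (c1 XOR 6f) XOR 67 = ae XOR 67 = c9
byte 3: (11 XOR d3) XOR 69 = c2 XOR 69 = ab
byte 4: (34 XOR 97) XOR 6e = a3 XOR 6e = cd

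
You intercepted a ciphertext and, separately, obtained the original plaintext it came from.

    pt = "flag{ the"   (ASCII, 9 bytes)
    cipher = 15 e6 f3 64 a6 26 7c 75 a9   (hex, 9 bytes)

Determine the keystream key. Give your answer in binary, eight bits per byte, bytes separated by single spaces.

01110011 10001010 10010010 00000011 11011101 00000110 00001000 00011101 11001100

Since cipher = pt ⊕ key, XORing both sides with pt gives key = pt ⊕ cipher.
byte 0: 01100110 XOR 00010101 = 01110011
byte 1: 01101100 XOR 11100110 = 10001010
byte 2: 01100001 XOR 11110011 = 10010010
byte 3: 01100111 XOR 01100100 = 00000011
byte 4: 01111011 XOR 10100110 = 11011101
byte 5: 00100000 XOR 00100110 = 00000110
byte 6: 01110100 XOR 01111100 = 00001000
byte 7: 01101000 XOR 01110101 = 00011101
byte 8: 01100101 XOR 10101001 = 11001100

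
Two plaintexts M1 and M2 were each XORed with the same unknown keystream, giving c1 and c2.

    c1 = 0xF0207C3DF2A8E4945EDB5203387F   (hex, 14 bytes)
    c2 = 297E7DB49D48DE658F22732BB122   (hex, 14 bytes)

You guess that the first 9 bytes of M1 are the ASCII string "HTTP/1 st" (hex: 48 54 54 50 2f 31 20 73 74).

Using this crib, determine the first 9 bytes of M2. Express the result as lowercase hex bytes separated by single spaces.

First, c1 ⊕ c2 = (M1 ⊕ K) ⊕ (M2 ⊕ K) = M1 ⊕ M2, so the key drops out. Then M2 = (M1 ⊕ M2) ⊕ M1 over the first 9 bytes.
byte 0: (f0 XOR 29) XOR 48 = d9 XOR 48 = 91
byte 1: (20 XOR 7e) XOR 54 = 5e XOR 54 = 0a
byte 2: (7c XOR 7d) XOR 54 = 01 XOR 54 = 55
byte 3: (3d XOR b4) XOR 50 = 89 XOR 50 = d9
byte 4: (f2 XOR 9d) XOR 2f = 6f XOR 2f = 40
byte 5: (a8 XOR 48) XOR 31 = e0 XOR 31 = d1
byte 6: (e4 XOR de) XOR 20 = 3a XOR 20 = 1a
byte 7: (94 XOR 65) XOR 73 = f1 XOR 73 = 82
byte 8: (5e XOR 8f) XOR 74 = d1 XOR 74 = a5

91 0a 55 d9 40 d1 1a 82 a5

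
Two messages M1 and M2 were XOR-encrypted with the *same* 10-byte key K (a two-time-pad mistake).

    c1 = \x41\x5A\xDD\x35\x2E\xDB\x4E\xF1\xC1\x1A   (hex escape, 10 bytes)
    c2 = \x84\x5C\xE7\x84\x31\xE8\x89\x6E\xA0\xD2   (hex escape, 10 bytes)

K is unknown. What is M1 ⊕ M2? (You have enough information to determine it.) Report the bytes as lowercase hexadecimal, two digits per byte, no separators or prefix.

c5063ab11f33c79f61c8

c1 ⊕ c2 = (M1 ⊕ K) ⊕ (M2 ⊕ K) = M1 ⊕ M2 — the shared key cancels under XOR.
41 xor 84 = c5
5a xor 5c = 06
dd xor e7 = 3a
35 xor 84 = b1
2e xor 31 = 1f
db xor e8 = 33
4e xor 89 = c7
f1 xor 6e = 9f
c1 xor a0 = 61
1a xor d2 = c8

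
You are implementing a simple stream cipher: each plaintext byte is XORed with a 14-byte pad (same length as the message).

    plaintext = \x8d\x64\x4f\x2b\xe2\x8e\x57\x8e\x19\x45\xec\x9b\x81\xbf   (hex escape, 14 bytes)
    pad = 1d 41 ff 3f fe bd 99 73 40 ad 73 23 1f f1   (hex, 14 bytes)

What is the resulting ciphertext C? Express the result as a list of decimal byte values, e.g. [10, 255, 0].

[144, 37, 176, 20, 28, 51, 206, 253, 89, 232, 159, 184, 158, 78]

XOR is its own inverse, so applying the key byte-wise gives the result directly.
8d XOR 1d = 90
64 XOR 41 = 25
4f XOR ff = b0
2b XOR 3f = 14
e2 XOR fe = 1c
8e XOR bd = 33
57 XOR 99 = ce
8e XOR 73 = fd
19 XOR 40 = 59
45 XOR ad = e8
ec XOR 73 = 9f
9b XOR 23 = b8
81 XOR 1f = 9e
bf XOR f1 = 4e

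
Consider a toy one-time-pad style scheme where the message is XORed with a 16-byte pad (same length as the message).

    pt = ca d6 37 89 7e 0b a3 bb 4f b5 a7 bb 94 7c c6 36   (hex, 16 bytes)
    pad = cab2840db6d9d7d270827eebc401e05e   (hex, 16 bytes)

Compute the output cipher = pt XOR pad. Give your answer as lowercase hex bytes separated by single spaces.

00 64 b3 84 c8 d2 74 69 3f 37 d9 50 50 7d 26 68

ca xor ca = 00
d6 xor b2 = 64
37 xor 84 = b3
89 xor 0d = 84
7e xor b6 = c8
0b xor d9 = d2
a3 xor d7 = 74
bb xor d2 = 69
4f xor 70 = 3f
b5 xor 82 = 37
a7 xor 7e = d9
bb xor eb = 50
94 xor c4 = 50
7c xor 01 = 7d
c6 xor e0 = 26
36 xor 5e = 68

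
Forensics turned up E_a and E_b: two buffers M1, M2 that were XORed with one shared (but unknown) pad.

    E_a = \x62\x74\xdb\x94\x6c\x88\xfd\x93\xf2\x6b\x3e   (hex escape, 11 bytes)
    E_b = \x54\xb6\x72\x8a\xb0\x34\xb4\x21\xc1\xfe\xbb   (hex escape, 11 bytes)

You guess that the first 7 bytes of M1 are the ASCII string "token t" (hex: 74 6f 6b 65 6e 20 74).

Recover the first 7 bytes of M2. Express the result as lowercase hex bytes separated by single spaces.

First, E_a ⊕ E_b = (M1 ⊕ K) ⊕ (M2 ⊕ K) = M1 ⊕ M2, so the key drops out. Then M2 = (M1 ⊕ M2) ⊕ M1 over the first 7 bytes.
byte 0: (62 ^ 54) ^ 74 = 36 ^ 74 = 42
byte 1: (74 ^ b6) ^ 6f = c2 ^ 6f = ad
byte 2: (db ^ 72) ^ 6b = a9 ^ 6b = c2
byte 3: (94 ^ 8a) ^ 65 = 1e ^ 65 = 7b
byte 4: (6c ^ b0) ^ 6e = dc ^ 6e = b2
byte 5: (88 ^ 34) ^ 20 = bc ^ 20 = 9c
byte 6: (fd ^ b4) ^ 74 = 49 ^ 74 = 3d

42 ad c2 7b b2 9c 3d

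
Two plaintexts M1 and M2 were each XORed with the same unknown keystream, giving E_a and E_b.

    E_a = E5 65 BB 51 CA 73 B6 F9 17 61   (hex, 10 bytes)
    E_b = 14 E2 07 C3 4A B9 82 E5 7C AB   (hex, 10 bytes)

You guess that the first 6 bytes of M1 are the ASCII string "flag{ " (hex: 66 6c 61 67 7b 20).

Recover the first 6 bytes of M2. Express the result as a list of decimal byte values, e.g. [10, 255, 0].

First, E_a ⊕ E_b = (M1 ⊕ K) ⊕ (M2 ⊕ K) = M1 ⊕ M2, so the key drops out. Then M2 = (M1 ⊕ M2) ⊕ M1 over the first 6 bytes.
byte 0: (e5 ^ 14) ^ 66 = f1 ^ 66 = 97
byte 1: (65 ^ e2) ^ 6c = 87 ^ 6c = eb
byte 2: (bb ^ 07) ^ 61 = bc ^ 61 = dd
byte 3: (51 ^ c3) ^ 67 = 92 ^ 67 = f5
byte 4: (ca ^ 4a) ^ 7b = 80 ^ 7b = fb
byte 5: (73 ^ b9) ^ 20 = ca ^ 20 = ea

[151, 235, 221, 245, 251, 234]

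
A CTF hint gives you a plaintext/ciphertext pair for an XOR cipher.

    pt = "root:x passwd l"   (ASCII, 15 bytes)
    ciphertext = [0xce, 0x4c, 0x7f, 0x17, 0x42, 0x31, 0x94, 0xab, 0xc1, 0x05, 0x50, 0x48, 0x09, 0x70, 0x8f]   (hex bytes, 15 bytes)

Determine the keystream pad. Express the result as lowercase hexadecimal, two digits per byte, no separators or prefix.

bc2310637849b4dba076233f6d50e3

Since ciphertext = pt ⊕ pad, XORing both sides with pt gives pad = pt ⊕ ciphertext.
01110010 ^ 11001110 = 10111100
01101111 ^ 01001100 = 00100011
01101111 ^ 01111111 = 00010000
01110100 ^ 00010111 = 01100011
00111010 ^ 01000010 = 01111000
01111000 ^ 00110001 = 01001001
00100000 ^ 10010100 = 10110100
01110000 ^ 10101011 = 11011011
01100001 ^ 11000001 = 10100000
01110011 ^ 00000101 = 01110110
01110011 ^ 01010000 = 00100011
01110111 ^ 01001000 = 00111111
01100100 ^ 00001001 = 01101101
00100000 ^ 01110000 = 01010000
01101100 ^ 10001111 = 11100011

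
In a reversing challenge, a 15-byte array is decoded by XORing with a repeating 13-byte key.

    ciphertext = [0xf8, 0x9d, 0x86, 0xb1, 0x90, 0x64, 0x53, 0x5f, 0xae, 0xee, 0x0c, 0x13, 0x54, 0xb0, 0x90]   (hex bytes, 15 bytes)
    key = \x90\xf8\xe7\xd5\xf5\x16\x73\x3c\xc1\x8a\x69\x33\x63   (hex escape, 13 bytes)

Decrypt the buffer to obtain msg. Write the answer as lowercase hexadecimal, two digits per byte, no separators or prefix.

The 13-byte key repeats, so the effective keystream is 90 f8 e7 d5 f5 16 73 3c c1 8a 69 33 63 90 f8.
byte 0: f8 XOR 90 = 68
byte 1: 9d XOR f8 = 65
byte 2: 86 XOR e7 = 61
byte 3: b1 XOR d5 = 64
byte 4: 90 XOR f5 = 65
byte 5: 64 XOR 16 = 72
byte 6: 53 XOR 73 = 20
byte 7: 5f XOR 3c = 63
byte 8: ae XOR c1 = 6f
byte 9: ee XOR 8a = 64
byte 10: 0c XOR 69 = 65
byte 11: 13 XOR 33 = 20
byte 12: 54 XOR 63 = 37
byte 13: b0 XOR 90 = 20
byte 14: 90 XOR f8 = 68

68656164657220636f646520372068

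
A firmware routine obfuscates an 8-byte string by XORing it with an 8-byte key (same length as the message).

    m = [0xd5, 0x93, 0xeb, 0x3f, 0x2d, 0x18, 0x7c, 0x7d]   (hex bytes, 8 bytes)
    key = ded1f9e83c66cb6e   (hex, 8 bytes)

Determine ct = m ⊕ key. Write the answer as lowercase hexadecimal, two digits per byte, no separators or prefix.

0b4212d7117eb713

XOR is its own inverse, so applying the key byte-wise gives the result directly.
11010101 xor 11011110 = 00001011
10010011 xor 11010001 = 01000010
11101011 xor 11111001 = 00010010
00111111 xor 11101000 = 11010111
00101101 xor 00111100 = 00010001
00011000 xor 01100110 = 01111110
01111100 xor 11001011 = 10110111
01111101 xor 01101110 = 00010011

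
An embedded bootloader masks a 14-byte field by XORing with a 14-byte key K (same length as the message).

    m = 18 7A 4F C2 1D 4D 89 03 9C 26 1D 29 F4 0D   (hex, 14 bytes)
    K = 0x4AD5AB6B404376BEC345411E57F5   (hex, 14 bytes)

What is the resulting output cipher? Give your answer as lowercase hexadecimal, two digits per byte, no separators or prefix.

XOR is its own inverse, so applying the key byte-wise gives the result directly.
 24 XOR  74 =  82
122 XOR 213 = 175
 79 XOR 171 = 228
194 XOR 107 = 169
 29 XOR  64 =  93
 77 XOR  67 =  14
137 XOR 118 = 255
  3 XOR 190 = 189
156 XOR 195 =  95
 38 XOR  69 =  99
 29 XOR  65 =  92
 41 XOR  30 =  55
244 XOR  87 = 163
 13 XOR 245 = 248

52afe4a95d0effbd5f635c37a3f8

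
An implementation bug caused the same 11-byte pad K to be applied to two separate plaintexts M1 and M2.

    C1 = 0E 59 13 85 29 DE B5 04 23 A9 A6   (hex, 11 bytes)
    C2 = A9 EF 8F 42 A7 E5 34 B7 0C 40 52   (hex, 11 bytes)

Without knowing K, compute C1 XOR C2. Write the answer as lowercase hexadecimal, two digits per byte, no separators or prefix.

C1 ⊕ C2 = (M1 ⊕ K) ⊕ (M2 ⊕ K) = M1 ⊕ M2 — the shared key cancels under XOR.
 14 ⊕ 169 = 167
 89 ⊕ 239 = 182
 19 ⊕ 143 = 156
133 ⊕  66 = 199
 41 ⊕ 167 = 142
222 ⊕ 229 =  59
181 ⊕  52 = 129
  4 ⊕ 183 = 179
 35 ⊕  12 =  47
169 ⊕  64 = 233
166 ⊕  82 = 244

a7b69cc78e3b81b32fe9f4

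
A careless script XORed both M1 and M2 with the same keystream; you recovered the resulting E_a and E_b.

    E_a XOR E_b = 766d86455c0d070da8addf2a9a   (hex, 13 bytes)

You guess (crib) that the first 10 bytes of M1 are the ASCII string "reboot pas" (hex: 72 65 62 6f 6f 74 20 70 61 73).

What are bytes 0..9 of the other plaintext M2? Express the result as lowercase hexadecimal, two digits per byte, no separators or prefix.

0408e42a3379277dc9de

Since E_a ⊕ E_b = M1 ⊕ M2, XORing with the guessed M1 bytes yields the corresponding M2 bytes: M2 = (E_a ⊕ E_b) ⊕ M1.
01110110 xor 01110010 = 00000100
01101101 xor 01100101 = 00001000
10000110 xor 01100010 = 11100100
01000101 xor 01101111 = 00101010
01011100 xor 01101111 = 00110011
00001101 xor 01110100 = 01111001
00000111 xor 00100000 = 00100111
00001101 xor 01110000 = 01111101
10101000 xor 01100001 = 11001001
10101101 xor 01110011 = 11011110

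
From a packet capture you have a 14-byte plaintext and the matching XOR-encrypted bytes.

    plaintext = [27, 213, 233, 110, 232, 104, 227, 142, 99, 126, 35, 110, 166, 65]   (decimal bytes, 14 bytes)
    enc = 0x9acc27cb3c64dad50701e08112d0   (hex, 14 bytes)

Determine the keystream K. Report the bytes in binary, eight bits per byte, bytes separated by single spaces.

Since enc = plaintext ⊕ K, XORing both sides with plaintext gives K = plaintext ⊕ enc.
1b ⊕ 9a = 81
d5 ⊕ cc = 19
e9 ⊕ 27 = ce
6e ⊕ cb = a5
e8 ⊕ 3c = d4
68 ⊕ 64 = 0c
e3 ⊕ da = 39
8e ⊕ d5 = 5b
63 ⊕ 07 = 64
7e ⊕ 01 = 7f
23 ⊕ e0 = c3
6e ⊕ 81 = ef
a6 ⊕ 12 = b4
41 ⊕ d0 = 91

10000001 00011001 11001110 10100101 11010100 00001100 00111001 01011011 01100100 01111111 11000011 11101111 10110100 10010001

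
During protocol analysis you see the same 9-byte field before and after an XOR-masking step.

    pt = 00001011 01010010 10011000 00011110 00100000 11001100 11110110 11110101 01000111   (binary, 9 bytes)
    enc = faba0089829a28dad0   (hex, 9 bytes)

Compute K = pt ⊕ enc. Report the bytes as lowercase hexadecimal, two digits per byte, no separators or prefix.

Since enc = pt ⊕ K, XORing both sides with pt gives K = pt ⊕ enc.
0b ^ fa = f1
52 ^ ba = e8
98 ^ 00 = 98
1e ^ 89 = 97
20 ^ 82 = a2
cc ^ 9a = 56
f6 ^ 28 = de
f5 ^ da = 2f
47 ^ d0 = 97

f1e89897a256de2f97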